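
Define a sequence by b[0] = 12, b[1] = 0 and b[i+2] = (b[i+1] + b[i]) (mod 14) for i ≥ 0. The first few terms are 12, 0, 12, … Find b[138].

2

Computing terms: b[0] = 12,  b[1] = 0,  b[2] = 12,  b[3] = 12,  b[4] = 10,  b[5] = 8,  b[6] = 4,  b[7] = 12,  b[8] = 2,  b[9] = 0,  b[10] = 2,  b[11] = 2,  b[12] = 4,  b[13] = 6,  b[14] = 10,  b[15] = 2,  b[16] = 12,  b[17] = 0.
The sequence repeats with period 16.
So b[138] = b[0 + ((138-0) mod 16)] = b[10] = 2.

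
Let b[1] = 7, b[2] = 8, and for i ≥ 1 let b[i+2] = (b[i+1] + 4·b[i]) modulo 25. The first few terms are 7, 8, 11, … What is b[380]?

Listing terms: b[1] = 7,  b[2] = 8,  b[3] = 11,  b[4] = 18,  b[5] = 12,  b[6] = 9,  b[7] = 7,  b[8] = 18,  b[9] = 21,  b[10] = 18,  b[11] = 2,  b[12] = 24,  b[13] = 7,  b[14] = 3,  b[15] = 6,  b[16] = 18,  b[17] = 17,  b[18] = 14,  b[19] = 7,  b[20] = 13,  b[21] = 16,  b[22] = 18,  b[23] = 7,  b[24] = 4,  b[25] = 7,  b[26] = 23,  b[27] = 1,  b[28] = 18,  b[29] = 22,  b[30] = 19,  b[31] = 7,  b[32] = 8.
The sequence repeats with period 30.
(380 - 1) mod 30 = 19, so b[380] = b[20] = 13.

13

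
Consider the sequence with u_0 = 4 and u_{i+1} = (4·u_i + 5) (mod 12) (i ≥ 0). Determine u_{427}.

9

u_0 = 4; u_1 = 9; u_2 = 5; u_3 = 1; u_4 = 9.
Since u_4 = u_1 = 9, the sequence is eventually periodic: after a pre-period of length 1 it cycles with period 3.
For i ≥ 1, u_i depends only on (i - 1) mod 3. (427 - 1) mod 3 = 0, so u_{427} = u_1 = 9.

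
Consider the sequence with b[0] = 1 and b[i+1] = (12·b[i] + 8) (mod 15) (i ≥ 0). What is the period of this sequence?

4

Listing terms: b[0] = 1,  b[1] = 5,  b[2] = 8,  b[3] = 14,  b[4] = 11,  b[5] = 5.
Since b[5] = b[1] = 5, the sequence is eventually periodic: after a pre-period of length 1 it cycles with period 4.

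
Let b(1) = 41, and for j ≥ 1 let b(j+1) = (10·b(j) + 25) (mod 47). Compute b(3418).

21

Computing terms: b(1) = 41, b(2) = 12, b(3) = 4, b(4) = 18, b(5) = 17, b(6) = 7, b(7) = 1, b(8) = 35, b(9) = 46, b(10) = 15, b(11) = 34, b(12) = 36, b(13) = 9, b(14) = 21, b(15) = 0, b(16) = 25, b(17) = 40, b(18) = 2, b(19) = 45, b(20) = 5, b(21) = 28, b(22) = 23, b(23) = 20, b(24) = 37, b(25) = 19, b(26) = 27, b(27) = 13, b(28) = 14, b(29) = 24, b(30) = 30, b(31) = 43, b(32) = 32, b(33) = 16, b(34) = 44, b(35) = 42, b(36) = 22, b(37) = 10, b(38) = 31, b(39) = 6, b(40) = 38, b(41) = 29, b(42) = 33, b(43) = 26, b(44) = 3, b(45) = 8, b(46) = 11, b(47) = 41.
The sequence repeats with period 46.
So b(3418) = b(1 + ((3418-1) mod 46)) = b(14) = 21.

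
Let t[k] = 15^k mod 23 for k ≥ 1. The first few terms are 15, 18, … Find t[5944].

2

t[1] = 15; t[2] = 18; t[3] = 17; t[4] = 2; t[5] = 7; t[6] = 13; t[7] = 11; t[8] = 4; t[9] = 14; t[10] = 3; t[11] = 22; t[12] = 8; t[13] = 5; t[14] = 6; t[15] = 21; t[16] = 16; t[17] = 10; t[18] = 12; t[19] = 19; t[20] = 9; t[21] = 20; t[22] = 1; t[23] = 15.
The sequence repeats with period 22.
So t[5944] = t[1 + ((5944-1) mod 22)] = t[4] = 2.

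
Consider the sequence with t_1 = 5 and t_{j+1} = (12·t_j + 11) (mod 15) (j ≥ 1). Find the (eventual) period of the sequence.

We have t_1 = 5; t_2 = 11; t_3 = 8; t_4 = 2; t_5 = 5.
Since t_5 = t_1 = 5, the sequence is periodic with period 4.

4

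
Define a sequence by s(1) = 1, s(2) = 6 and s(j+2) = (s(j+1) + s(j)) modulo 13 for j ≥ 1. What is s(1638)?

Listing terms: s(1) = 1,  s(2) = 6,  s(3) = 7,  s(4) = 0,  s(5) = 7,  s(6) = 7,  s(7) = 1,  s(8) = 8,  s(9) = 9,  s(10) = 4,  s(11) = 0,  s(12) = 4,  s(13) = 4,  s(14) = 8,  s(15) = 12,  s(16) = 7,  s(17) = 6,  s(18) = 0,  s(19) = 6,  s(20) = 6,  s(21) = 12,  s(22) = 5,  s(23) = 4,  s(24) = 9,  s(25) = 0,  s(26) = 9,  s(27) = 9,  s(28) = 5,  s(29) = 1,  s(30) = 6.
Since (s(29), s(30)) = (s(1), s(2)) = (1, 6) (two consecutive terms determine the rest), the sequence is periodic with period 28.
(1638 - 1) mod 28 = 13, so s(1638) = s(14) = 8.

8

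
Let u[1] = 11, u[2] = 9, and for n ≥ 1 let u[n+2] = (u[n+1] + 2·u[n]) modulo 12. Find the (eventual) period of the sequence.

We have u[1] = 11,  u[2] = 9,  u[3] = 7,  u[4] = 1,  u[5] = 3,  u[6] = 5,  u[7] = 11,  u[8] = 9.
The sequence repeats with period 6.

6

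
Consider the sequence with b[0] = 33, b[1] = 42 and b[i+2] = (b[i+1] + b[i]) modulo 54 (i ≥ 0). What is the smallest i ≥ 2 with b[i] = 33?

b[0] = 33; b[1] = 42; b[2] = 21; b[3] = 9; b[4] = 30; b[5] = 39; b[6] = 15; b[7] = 0; b[8] = 15; b[9] = 15; b[10] = 30; b[11] = 45; b[12] = 21; b[13] = 12; b[14] = 33; b[15] = 45; b[16] = 24; b[17] = 15; b[18] = 39; b[19] = 0; b[20] = 39; b[21] = 39; b[22] = 24; b[23] = 9; b[24] = 33; b[25] = 42.
Since (b[24], b[25]) = (b[0], b[1]) = (33, 42) (two consecutive terms determine the rest), the sequence is periodic with period 24.
The value 33 first appears (with i ≥ 2) at b[14].

14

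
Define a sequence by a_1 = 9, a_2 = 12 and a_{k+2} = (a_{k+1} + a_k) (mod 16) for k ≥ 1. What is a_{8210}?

12

Computing terms: a_1 = 9,  a_2 = 12,  a_3 = 5,  a_4 = 1,  a_5 = 6,  a_6 = 7,  a_7 = 13,  a_8 = 4,  a_9 = 1,  a_{10} = 5,  a_{11} = 6,  a_{12} = 11,  a_{13} = 1,  a_{14} = 12,  a_{15} = 13,  a_{16} = 9,  a_{17} = 6,  a_{18} = 15,  a_{19} = 5,  a_{20} = 4,  a_{21} = 9,  a_{22} = 13,  a_{23} = 6,  a_{24} = 3,  a_{25} = 9,  a_{26} = 12.
Since (a_{25}, a_{26}) = (a_1, a_2) = (9, 12) (two consecutive terms determine the rest), the sequence is periodic with period 24.
So a_{8210} = a_{1 + ((8210-1) mod 24)} = a_2 = 12.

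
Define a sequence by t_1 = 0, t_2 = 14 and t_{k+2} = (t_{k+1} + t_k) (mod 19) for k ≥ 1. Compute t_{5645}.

10

We have t_1 = 0; t_2 = 14; t_3 = 14; t_4 = 9; t_5 = 4; t_6 = 13; t_7 = 17; t_8 = 11; t_9 = 9; t_{10} = 1; t_{11} = 10; t_{12} = 11; t_{13} = 2; t_{14} = 13; t_{15} = 15; t_{16} = 9; t_{17} = 5; t_{18} = 14; t_{19} = 0; t_{20} = 14.
Since (t_{19}, t_{20}) = (t_1, t_2) = (0, 14) (two consecutive terms determine the rest), the sequence is periodic with period 18.
So t_{5645} = t_{1 + ((5645-1) mod 18)} = t_{11} = 10.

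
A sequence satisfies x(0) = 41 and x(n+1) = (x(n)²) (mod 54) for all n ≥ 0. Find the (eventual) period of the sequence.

Computing terms: x(0) = 41, x(1) = 7, x(2) = 49, x(3) = 25, x(4) = 31, x(5) = 43, x(6) = 13, x(7) = 7.
Since x(7) = x(1) = 7, the sequence is eventually periodic: after a pre-period of length 1 it cycles with period 6.

6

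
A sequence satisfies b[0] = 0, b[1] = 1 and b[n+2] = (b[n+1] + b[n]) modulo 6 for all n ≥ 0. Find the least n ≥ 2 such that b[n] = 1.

Listing terms: b[0] = 0; b[1] = 1; b[2] = 1; b[3] = 2; b[4] = 3; b[5] = 5; b[6] = 2; b[7] = 1; b[8] = 3; b[9] = 4; b[10] = 1; b[11] = 5; b[12] = 0; b[13] = 5; b[14] = 5; b[15] = 4; b[16] = 3; b[17] = 1; b[18] = 4; b[19] = 5; b[20] = 3; b[21] = 2; b[22] = 5; b[23] = 1; b[24] = 0; b[25] = 1.
The sequence repeats with period 24.
The value 1 first appears (with n ≥ 2) at b[2].

2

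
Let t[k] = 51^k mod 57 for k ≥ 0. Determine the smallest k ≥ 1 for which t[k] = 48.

7

Computing terms: t[0] = 1; t[1] = 51; t[2] = 36; t[3] = 12; t[4] = 42; t[5] = 33; t[6] = 30; t[7] = 48; t[8] = 54; t[9] = 18; t[10] = 6; t[11] = 21; t[12] = 45; t[13] = 15; t[14] = 24; t[15] = 27; t[16] = 9; t[17] = 3; t[18] = 39; t[19] = 51.
Since t[19] = t[1] = 51, the sequence is eventually periodic: after a pre-period of length 1 it cycles with period 18.
The value 48 first appears (with k ≥ 1) at t[7].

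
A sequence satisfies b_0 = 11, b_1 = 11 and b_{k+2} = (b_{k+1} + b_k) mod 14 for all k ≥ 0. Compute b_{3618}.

Computing terms: b_0 = 11,  b_1 = 11,  b_2 = 8,  b_3 = 5,  b_4 = 13,  b_5 = 4,  b_6 = 3,  b_7 = 7,  b_8 = 10,  b_9 = 3,  b_{10} = 13,  b_{11} = 2,  b_{12} = 1,  b_{13} = 3,  b_{14} = 4,  b_{15} = 7,  b_{16} = 11,  b_{17} = 4,  b_{18} = 1,  b_{19} = 5,  b_{20} = 6,  b_{21} = 11,  b_{22} = 3,  b_{23} = 0,  b_{24} = 3,  b_{25} = 3,  b_{26} = 6,  b_{27} = 9,  b_{28} = 1,  b_{29} = 10,  b_{30} = 11,  b_{31} = 7,  b_{32} = 4,  b_{33} = 11,  b_{34} = 1,  b_{35} = 12,  b_{36} = 13,  b_{37} = 11,  b_{38} = 10,  b_{39} = 7,  b_{40} = 3,  b_{41} = 10,  b_{42} = 13,  b_{43} = 9,  b_{44} = 8,  b_{45} = 3,  b_{46} = 11,  b_{47} = 0,  b_{48} = 11,  b_{49} = 11.
Since (b_{48}, b_{49}) = (b_0, b_1) = (11, 11) (two consecutive terms determine the rest), the sequence is periodic with period 48.
So b_{3618} = b_{0 + ((3618-0) mod 48)} = b_{18} = 1.

1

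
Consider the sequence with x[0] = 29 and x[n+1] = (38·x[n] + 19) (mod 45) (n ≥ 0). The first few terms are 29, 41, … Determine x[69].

41

Listing terms: x[0] = 29, x[1] = 41, x[2] = 2, x[3] = 5, x[4] = 29.
The sequence repeats with period 4.
(69 - 0) mod 4 = 1, so x[69] = x[1] = 41.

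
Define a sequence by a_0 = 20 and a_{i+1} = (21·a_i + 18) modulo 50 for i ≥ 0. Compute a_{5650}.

20

Computing terms: a_0 = 20; a_1 = 38; a_2 = 16; a_3 = 4; a_4 = 2; a_5 = 10; a_6 = 28; a_7 = 6; a_8 = 44; a_9 = 42; a_{10} = 0; a_{11} = 18; a_{12} = 46; a_{13} = 34; a_{14} = 32; a_{15} = 40; a_{16} = 8; a_{17} = 36; a_{18} = 24; a_{19} = 22; a_{20} = 30; a_{21} = 48; a_{22} = 26; a_{23} = 14; a_{24} = 12; a_{25} = 20.
Since a_{25} = a_0 = 20, the sequence is periodic with period 25.
So a_{5650} = a_{0 + ((5650-0) mod 25)} = a_0 = 20.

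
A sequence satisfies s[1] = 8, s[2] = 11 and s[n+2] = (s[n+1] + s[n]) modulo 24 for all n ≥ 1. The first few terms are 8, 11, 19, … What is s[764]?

15

We have s[1] = 8, s[2] = 11, s[3] = 19, s[4] = 6, s[5] = 1, s[6] = 7, s[7] = 8, s[8] = 15, s[9] = 23, s[10] = 14, s[11] = 13, s[12] = 3, s[13] = 16, s[14] = 19, s[15] = 11, s[16] = 6, s[17] = 17, s[18] = 23, s[19] = 16, s[20] = 15, s[21] = 7, s[22] = 22, s[23] = 5, s[24] = 3, s[25] = 8, s[26] = 11.
Since (s[25], s[26]) = (s[1], s[2]) = (8, 11) (two consecutive terms determine the rest), the sequence is periodic with period 24.
So s[764] = s[1 + ((764-1) mod 24)] = s[20] = 15.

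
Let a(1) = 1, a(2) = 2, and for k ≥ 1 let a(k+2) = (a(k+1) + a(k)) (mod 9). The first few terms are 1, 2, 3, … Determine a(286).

a(1) = 1,  a(2) = 2,  a(3) = 3,  a(4) = 5,  a(5) = 8,  a(6) = 4,  a(7) = 3,  a(8) = 7,  a(9) = 1,  a(10) = 8,  a(11) = 0,  a(12) = 8,  a(13) = 8,  a(14) = 7,  a(15) = 6,  a(16) = 4,  a(17) = 1,  a(18) = 5,  a(19) = 6,  a(20) = 2,  a(21) = 8,  a(22) = 1,  a(23) = 0,  a(24) = 1,  a(25) = 1,  a(26) = 2.
The sequence repeats with period 24.
So a(286) = a(1 + ((286-1) mod 24)) = a(22) = 1.

1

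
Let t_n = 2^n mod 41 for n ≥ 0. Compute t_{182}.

Computing terms: t_0 = 1, t_1 = 2, t_2 = 4, t_3 = 8, t_4 = 16, t_5 = 32, t_6 = 23, t_7 = 5, t_8 = 10, t_9 = 20, t_{10} = 40, t_{11} = 39, t_{12} = 37, t_{13} = 33, t_{14} = 25, t_{15} = 9, t_{16} = 18, t_{17} = 36, t_{18} = 31, t_{19} = 21, t_{20} = 1.
The sequence repeats with period 20.
(182 - 0) mod 20 = 2, so t_{182} = t_2 = 4.

4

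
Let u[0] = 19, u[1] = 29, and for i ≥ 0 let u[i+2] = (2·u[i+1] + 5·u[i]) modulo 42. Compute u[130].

5

We have u[0] = 19,  u[1] = 29,  u[2] = 27,  u[3] = 31,  u[4] = 29,  u[5] = 3,  u[6] = 25,  u[7] = 23,  u[8] = 3,  u[9] = 37,  u[10] = 5,  u[11] = 27,  u[12] = 37,  u[13] = 41,  u[14] = 15,  u[15] = 25,  u[16] = 41,  u[17] = 39,  u[18] = 31,  u[19] = 5,  u[20] = 39,  u[21] = 19,  u[22] = 23,  u[23] = 15,  u[24] = 19,  u[25] = 29.
Since (u[24], u[25]) = (u[0], u[1]) = (19, 29) (two consecutive terms determine the rest), the sequence is periodic with period 24.
So u[130] = u[0 + ((130-0) mod 24)] = u[10] = 5.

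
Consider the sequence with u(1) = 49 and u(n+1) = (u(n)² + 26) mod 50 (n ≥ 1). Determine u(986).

Listing terms: u(1) = 49; u(2) = 27; u(3) = 5; u(4) = 1; u(5) = 27.
Since u(5) = u(2) = 27, the sequence is eventually periodic: after a pre-period of length 1 it cycles with period 3.
For n ≥ 2, u(n) depends only on (n - 2) mod 3. (986 - 2) mod 3 = 0, so u(986) = u(2) = 27.

27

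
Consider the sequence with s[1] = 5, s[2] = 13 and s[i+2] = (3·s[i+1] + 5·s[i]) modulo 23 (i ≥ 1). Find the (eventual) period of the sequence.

We have s[1] = 5, s[2] = 13, s[3] = 18, s[4] = 4, s[5] = 10, s[6] = 4, s[7] = 16, s[8] = 22, s[9] = 8, s[10] = 19, s[11] = 5, s[12] = 18, s[13] = 10, s[14] = 5, s[15] = 19, s[16] = 13, s[17] = 19, s[18] = 7, s[19] = 1, s[20] = 15, s[21] = 4, s[22] = 18, s[23] = 5, s[24] = 13.
The sequence repeats with period 22.

22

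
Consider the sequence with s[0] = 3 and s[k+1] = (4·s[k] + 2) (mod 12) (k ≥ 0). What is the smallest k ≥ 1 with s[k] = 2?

Listing terms: s[0] = 3, s[1] = 2, s[2] = 10, s[3] = 6, s[4] = 2.
Since s[4] = s[1] = 2, the sequence is eventually periodic: after a pre-period of length 1 it cycles with period 3.
The value 2 first appears (with k ≥ 1) at s[1].

1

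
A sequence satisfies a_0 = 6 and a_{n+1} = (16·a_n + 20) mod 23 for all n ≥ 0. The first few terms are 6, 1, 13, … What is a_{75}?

19

Computing terms: a_0 = 6, a_1 = 1, a_2 = 13, a_3 = 21, a_4 = 11, a_5 = 12, a_6 = 5, a_7 = 8, a_8 = 10, a_9 = 19, a_{10} = 2, a_{11} = 6.
The sequence repeats with period 11.
(75 - 0) mod 11 = 9, so a_{75} = a_9 = 19.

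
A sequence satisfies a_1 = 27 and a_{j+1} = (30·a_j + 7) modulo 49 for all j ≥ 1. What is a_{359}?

Computing terms: a_1 = 27,  a_2 = 33,  a_3 = 17,  a_4 = 27.
Since a_4 = a_1 = 27, the sequence is periodic with period 3.
So a_{359} = a_{1 + ((359-1) mod 3)} = a_2 = 33.

33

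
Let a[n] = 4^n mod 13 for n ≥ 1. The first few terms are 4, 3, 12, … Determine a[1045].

4

a[1] = 4; a[2] = 3; a[3] = 12; a[4] = 9; a[5] = 10; a[6] = 1; a[7] = 4.
Since a[7] = a[1] = 4, the sequence is periodic with period 6.
So a[1045] = a[1 + ((1045-1) mod 6)] = a[1] = 4.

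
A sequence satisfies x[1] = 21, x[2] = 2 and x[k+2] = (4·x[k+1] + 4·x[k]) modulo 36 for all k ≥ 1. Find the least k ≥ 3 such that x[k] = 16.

4

Computing terms: x[1] = 21; x[2] = 2; x[3] = 20; x[4] = 16; x[5] = 0; x[6] = 28; x[7] = 4; x[8] = 20; x[9] = 24; x[10] = 32; x[11] = 8; x[12] = 16; x[13] = 24; x[14] = 16; x[15] = 16; x[16] = 20; x[17] = 0; x[18] = 8; x[19] = 32; x[20] = 16; x[21] = 12; x[22] = 4; x[23] = 28; x[24] = 20; x[25] = 12; x[26] = 20; x[27] = 20; x[28] = 16.
Since (x[27], x[28]) = (x[3], x[4]) = (20, 16) (two consecutive terms determine the rest), the sequence is eventually periodic: after a pre-period of length 2 it cycles with period 24.
The value 16 first appears (with k ≥ 3) at x[4].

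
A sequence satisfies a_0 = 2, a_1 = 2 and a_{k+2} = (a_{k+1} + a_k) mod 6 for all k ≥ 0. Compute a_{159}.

Listing terms: a_0 = 2, a_1 = 2, a_2 = 4, a_3 = 0, a_4 = 4, a_5 = 4, a_6 = 2, a_7 = 0, a_8 = 2, a_9 = 2.
The sequence repeats with period 8.
(159 - 0) mod 8 = 7, so a_{159} = a_7 = 0.

0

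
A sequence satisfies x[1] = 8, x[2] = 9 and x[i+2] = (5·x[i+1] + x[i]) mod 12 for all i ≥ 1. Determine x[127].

4

We have x[1] = 8; x[2] = 9; x[3] = 5; x[4] = 10; x[5] = 7; x[6] = 9; x[7] = 4; x[8] = 5; x[9] = 5; x[10] = 6; x[11] = 11; x[12] = 1; x[13] = 4; x[14] = 9; x[15] = 1; x[16] = 2; x[17] = 11; x[18] = 9; x[19] = 8; x[20] = 1; x[21] = 1; x[22] = 6; x[23] = 7; x[24] = 5; x[25] = 8; x[26] = 9.
The sequence repeats with period 24.
So x[127] = x[1 + ((127-1) mod 24)] = x[7] = 4.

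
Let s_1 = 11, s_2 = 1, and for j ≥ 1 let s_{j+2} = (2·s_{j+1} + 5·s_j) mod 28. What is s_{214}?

s_1 = 11, s_2 = 1, s_3 = 1, s_4 = 7, s_5 = 19, s_6 = 17, s_7 = 17, s_8 = 7, s_9 = 15, s_{10} = 9, s_{11} = 9, s_{12} = 7, s_{13} = 3, s_{14} = 13, s_{15} = 13, s_{16} = 7, s_{17} = 23, s_{18} = 25, s_{19} = 25, s_{20} = 7, s_{21} = 27, s_{22} = 5, s_{23} = 5, s_{24} = 7, s_{25} = 11, s_{26} = 1.
The sequence repeats with period 24.
So s_{214} = s_{1 + ((214-1) mod 24)} = s_{22} = 5.

5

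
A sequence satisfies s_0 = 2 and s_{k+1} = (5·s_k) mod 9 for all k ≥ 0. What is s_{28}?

8

Listing terms: s_0 = 2,  s_1 = 1,  s_2 = 5,  s_3 = 7,  s_4 = 8,  s_5 = 4,  s_6 = 2.
Since s_6 = s_0 = 2, the sequence is periodic with period 6.
(28 - 0) mod 6 = 4, so s_{28} = s_4 = 8.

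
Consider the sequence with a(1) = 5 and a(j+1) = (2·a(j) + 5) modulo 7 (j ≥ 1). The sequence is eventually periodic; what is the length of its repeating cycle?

3

Computing terms: a(1) = 5; a(2) = 1; a(3) = 0; a(4) = 5.
Since a(4) = a(1) = 5, the sequence is periodic with period 3.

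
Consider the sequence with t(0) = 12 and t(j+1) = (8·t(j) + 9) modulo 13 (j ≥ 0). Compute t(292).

12

t(0) = 12, t(1) = 1, t(2) = 4, t(3) = 2, t(4) = 12.
The sequence repeats with period 4.
So t(292) = t(0 + ((292-0) mod 4)) = t(0) = 12.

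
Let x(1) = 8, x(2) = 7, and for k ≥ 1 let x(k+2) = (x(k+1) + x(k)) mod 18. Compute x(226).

10

Computing terms: x(1) = 8, x(2) = 7, x(3) = 15, x(4) = 4, x(5) = 1, x(6) = 5, x(7) = 6, x(8) = 11, x(9) = 17, x(10) = 10, x(11) = 9, x(12) = 1, x(13) = 10, x(14) = 11, x(15) = 3, x(16) = 14, x(17) = 17, x(18) = 13, x(19) = 12, x(20) = 7, x(21) = 1, x(22) = 8, x(23) = 9, x(24) = 17, x(25) = 8, x(26) = 7.
Since (x(25), x(26)) = (x(1), x(2)) = (8, 7) (two consecutive terms determine the rest), the sequence is periodic with period 24.
(226 - 1) mod 24 = 9, so x(226) = x(10) = 10.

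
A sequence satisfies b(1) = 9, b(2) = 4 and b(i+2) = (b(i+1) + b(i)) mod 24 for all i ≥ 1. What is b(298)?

13

Computing terms: b(1) = 9,  b(2) = 4,  b(3) = 13,  b(4) = 17,  b(5) = 6,  b(6) = 23,  b(7) = 5,  b(8) = 4,  b(9) = 9,  b(10) = 13,  b(11) = 22,  b(12) = 11,  b(13) = 9,  b(14) = 20,  b(15) = 5,  b(16) = 1,  b(17) = 6,  b(18) = 7,  b(19) = 13,  b(20) = 20,  b(21) = 9,  b(22) = 5,  b(23) = 14,  b(24) = 19,  b(25) = 9,  b(26) = 4.
Since (b(25), b(26)) = (b(1), b(2)) = (9, 4) (two consecutive terms determine the rest), the sequence is periodic with period 24.
So b(298) = b(1 + ((298-1) mod 24)) = b(10) = 13.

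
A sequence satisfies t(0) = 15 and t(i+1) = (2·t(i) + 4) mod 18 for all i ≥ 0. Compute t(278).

0

We have t(0) = 15; t(1) = 16; t(2) = 0; t(3) = 4; t(4) = 12; t(5) = 10; t(6) = 6; t(7) = 16.
Since t(7) = t(1) = 16, the sequence is eventually periodic: after a pre-period of length 1 it cycles with period 6.
For i ≥ 1, t(i) depends only on (i - 1) mod 6. (278 - 1) mod 6 = 1, so t(278) = t(2) = 0.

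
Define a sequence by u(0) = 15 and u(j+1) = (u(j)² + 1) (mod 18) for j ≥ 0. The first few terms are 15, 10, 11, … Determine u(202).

17

u(0) = 15, u(1) = 10, u(2) = 11, u(3) = 14, u(4) = 17, u(5) = 2, u(6) = 5, u(7) = 8, u(8) = 11.
Since u(8) = u(2) = 11, the sequence is eventually periodic: after a pre-period of length 2 it cycles with period 6.
For j ≥ 2, u(j) depends only on (j - 2) mod 6. (202 - 2) mod 6 = 2, so u(202) = u(4) = 17.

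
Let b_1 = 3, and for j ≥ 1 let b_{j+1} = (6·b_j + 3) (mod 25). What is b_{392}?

16

Computing terms: b_1 = 3,  b_2 = 21,  b_3 = 4,  b_4 = 2,  b_5 = 15,  b_6 = 18,  b_7 = 11,  b_8 = 19,  b_9 = 17,  b_{10} = 5,  b_{11} = 8,  b_{12} = 1,  b_{13} = 9,  b_{14} = 7,  b_{15} = 20,  b_{16} = 23,  b_{17} = 16,  b_{18} = 24,  b_{19} = 22,  b_{20} = 10,  b_{21} = 13,  b_{22} = 6,  b_{23} = 14,  b_{24} = 12,  b_{25} = 0,  b_{26} = 3.
The sequence repeats with period 25.
So b_{392} = b_{1 + ((392-1) mod 25)} = b_{17} = 16.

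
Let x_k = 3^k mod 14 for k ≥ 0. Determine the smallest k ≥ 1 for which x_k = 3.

1

x_0 = 1; x_1 = 3; x_2 = 9; x_3 = 13; x_4 = 11; x_5 = 5; x_6 = 1.
Since x_6 = x_0 = 1, the sequence is periodic with period 6.
The value 3 first appears (with k ≥ 1) at x_1.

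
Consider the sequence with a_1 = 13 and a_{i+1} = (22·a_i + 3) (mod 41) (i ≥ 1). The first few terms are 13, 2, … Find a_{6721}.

13

a_1 = 13,  a_2 = 2,  a_3 = 6,  a_4 = 12,  a_5 = 21,  a_6 = 14,  a_7 = 24,  a_8 = 39,  a_9 = 0,  a_{10} = 3,  a_{11} = 28,  a_{12} = 4,  a_{13} = 9,  a_{14} = 37,  a_{15} = 38,  a_{16} = 19,  a_{17} = 11,  a_{18} = 40,  a_{19} = 22,  a_{20} = 36,  a_{21} = 16,  a_{22} = 27,  a_{23} = 23,  a_{24} = 17,  a_{25} = 8,  a_{26} = 15,  a_{27} = 5,  a_{28} = 31,  a_{29} = 29,  a_{30} = 26,  a_{31} = 1,  a_{32} = 25,  a_{33} = 20,  a_{34} = 33,  a_{35} = 32,  a_{36} = 10,  a_{37} = 18,  a_{38} = 30,  a_{39} = 7,  a_{40} = 34,  a_{41} = 13.
The sequence repeats with period 40.
(6721 - 1) mod 40 = 0, so a_{6721} = a_1 = 13.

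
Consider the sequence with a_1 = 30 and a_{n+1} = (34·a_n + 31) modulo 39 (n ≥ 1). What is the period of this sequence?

We have a_1 = 30, a_2 = 37, a_3 = 2, a_4 = 21, a_5 = 4, a_6 = 11, a_7 = 15, a_8 = 34, a_9 = 17, a_{10} = 24, a_{11} = 28, a_{12} = 8, a_{13} = 30.
The sequence repeats with period 12.

12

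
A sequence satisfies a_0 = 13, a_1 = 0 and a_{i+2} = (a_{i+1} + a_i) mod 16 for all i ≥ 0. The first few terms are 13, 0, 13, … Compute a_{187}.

a_0 = 13, a_1 = 0, a_2 = 13, a_3 = 13, a_4 = 10, a_5 = 7, a_6 = 1, a_7 = 8, a_8 = 9, a_9 = 1, a_{10} = 10, a_{11} = 11, a_{12} = 5, a_{13} = 0, a_{14} = 5, a_{15} = 5, a_{16} = 10, a_{17} = 15, a_{18} = 9, a_{19} = 8, a_{20} = 1, a_{21} = 9, a_{22} = 10, a_{23} = 3, a_{24} = 13, a_{25} = 0.
The sequence repeats with period 24.
(187 - 0) mod 24 = 19, so a_{187} = a_{19} = 8.

8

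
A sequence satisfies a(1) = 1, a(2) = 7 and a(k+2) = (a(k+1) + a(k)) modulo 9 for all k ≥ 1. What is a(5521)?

1

We have a(1) = 1,  a(2) = 7,  a(3) = 8,  a(4) = 6,  a(5) = 5,  a(6) = 2,  a(7) = 7,  a(8) = 0,  a(9) = 7,  a(10) = 7,  a(11) = 5,  a(12) = 3,  a(13) = 8,  a(14) = 2,  a(15) = 1,  a(16) = 3,  a(17) = 4,  a(18) = 7,  a(19) = 2,  a(20) = 0,  a(21) = 2,  a(22) = 2,  a(23) = 4,  a(24) = 6,  a(25) = 1,  a(26) = 7.
The sequence repeats with period 24.
So a(5521) = a(1 + ((5521-1) mod 24)) = a(1) = 1.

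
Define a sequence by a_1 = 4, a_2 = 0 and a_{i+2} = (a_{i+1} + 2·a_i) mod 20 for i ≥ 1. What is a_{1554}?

0

We have a_1 = 4; a_2 = 0; a_3 = 8; a_4 = 8; a_5 = 4; a_6 = 0.
The sequence repeats with period 4.
So a_{1554} = a_{1 + ((1554-1) mod 4)} = a_2 = 0.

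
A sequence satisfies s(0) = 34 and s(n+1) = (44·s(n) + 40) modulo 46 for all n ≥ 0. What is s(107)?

28

s(0) = 34, s(1) = 18, s(2) = 4, s(3) = 32, s(4) = 22, s(5) = 42, s(6) = 2, s(7) = 36, s(8) = 14, s(9) = 12, s(10) = 16, s(11) = 8, s(12) = 24, s(13) = 38, s(14) = 10, s(15) = 20, s(16) = 0, s(17) = 40, s(18) = 6, s(19) = 28, s(20) = 30, s(21) = 26, s(22) = 34.
The sequence repeats with period 22.
So s(107) = s(0 + ((107-0) mod 22)) = s(19) = 28.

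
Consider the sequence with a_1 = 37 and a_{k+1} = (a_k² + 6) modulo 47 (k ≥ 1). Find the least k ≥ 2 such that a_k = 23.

Listing terms: a_1 = 37,  a_2 = 12,  a_3 = 9,  a_4 = 40,  a_5 = 8,  a_6 = 23,  a_7 = 18,  a_8 = 1,  a_9 = 7,  a_{10} = 8.
Since a_{10} = a_5 = 8, the sequence is eventually periodic: after a pre-period of length 4 it cycles with period 5.
The value 23 first appears (with k ≥ 2) at a_6.

6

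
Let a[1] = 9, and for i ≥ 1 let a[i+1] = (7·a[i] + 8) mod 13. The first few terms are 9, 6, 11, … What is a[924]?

We have a[1] = 9, a[2] = 6, a[3] = 11, a[4] = 7, a[5] = 5, a[6] = 4, a[7] = 10, a[8] = 0, a[9] = 8, a[10] = 12, a[11] = 1, a[12] = 2, a[13] = 9.
The sequence repeats with period 12.
(924 - 1) mod 12 = 11, so a[924] = a[12] = 2.

2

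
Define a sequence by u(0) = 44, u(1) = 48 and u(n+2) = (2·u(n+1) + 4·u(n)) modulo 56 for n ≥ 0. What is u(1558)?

We have u(0) = 44,  u(1) = 48,  u(2) = 48,  u(3) = 8,  u(4) = 40,  u(5) = 0,  u(6) = 48,  u(7) = 40,  u(8) = 48,  u(9) = 32,  u(10) = 32,  u(11) = 24,  u(12) = 8,  u(13) = 0,  u(14) = 32,  u(15) = 8,  u(16) = 32,  u(17) = 40,  u(18) = 40,  u(19) = 16,  u(20) = 24,  u(21) = 0,  u(22) = 40,  u(23) = 24,  u(24) = 40,  u(25) = 8,  u(26) = 8,  u(27) = 48,  u(28) = 16,  u(29) = 0,  u(30) = 8,  u(31) = 16,  u(32) = 8,  u(33) = 24,  u(34) = 24,  u(35) = 32,  u(36) = 48,  u(37) = 0,  u(38) = 24,  u(39) = 48,  u(40) = 24,  u(41) = 16,  u(42) = 16,  u(43) = 40,  u(44) = 32,  u(45) = 0,  u(46) = 16,  u(47) = 32,  u(48) = 16,  u(49) = 48,  u(50) = 48.
Since (u(49), u(50)) = (u(1), u(2)) = (48, 48) (two consecutive terms determine the rest), the sequence is eventually periodic: after a pre-period of length 1 it cycles with period 48.
For n ≥ 1, u(n) depends only on (n - 1) mod 48. (1558 - 1) mod 48 = 21, so u(1558) = u(22) = 40.

40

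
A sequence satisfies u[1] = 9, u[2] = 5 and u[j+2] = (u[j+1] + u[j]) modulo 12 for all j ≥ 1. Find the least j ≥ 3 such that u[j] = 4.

Listing terms: u[1] = 9,  u[2] = 5,  u[3] = 2,  u[4] = 7,  u[5] = 9,  u[6] = 4,  u[7] = 1,  u[8] = 5,  u[9] = 6,  u[10] = 11,  u[11] = 5,  u[12] = 4,  u[13] = 9,  u[14] = 1,  u[15] = 10,  u[16] = 11,  u[17] = 9,  u[18] = 8,  u[19] = 5,  u[20] = 1,  u[21] = 6,  u[22] = 7,  u[23] = 1,  u[24] = 8,  u[25] = 9,  u[26] = 5.
The sequence repeats with period 24.
The value 4 first appears (with j ≥ 3) at u[6].

6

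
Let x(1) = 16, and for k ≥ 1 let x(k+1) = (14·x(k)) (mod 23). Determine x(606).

7

Listing terms: x(1) = 16,  x(2) = 17,  x(3) = 8,  x(4) = 20,  x(5) = 4,  x(6) = 10,  x(7) = 2,  x(8) = 5,  x(9) = 1,  x(10) = 14,  x(11) = 12,  x(12) = 7,  x(13) = 6,  x(14) = 15,  x(15) = 3,  x(16) = 19,  x(17) = 13,  x(18) = 21,  x(19) = 18,  x(20) = 22,  x(21) = 9,  x(22) = 11,  x(23) = 16.
The sequence repeats with period 22.
So x(606) = x(1 + ((606-1) mod 22)) = x(12) = 7.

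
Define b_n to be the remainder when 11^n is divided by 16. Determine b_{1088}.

We have b_0 = 1,  b_1 = 11,  b_2 = 9,  b_3 = 3,  b_4 = 1.
Since b_4 = b_0 = 1, the sequence is periodic with period 4.
So b_{1088} = b_{0 + ((1088-0) mod 4)} = b_0 = 1.

1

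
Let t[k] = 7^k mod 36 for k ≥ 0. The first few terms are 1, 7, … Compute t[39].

19

Listing terms: t[0] = 1; t[1] = 7; t[2] = 13; t[3] = 19; t[4] = 25; t[5] = 31; t[6] = 1.
Since t[6] = t[0] = 1, the sequence is periodic with period 6.
(39 - 0) mod 6 = 3, so t[39] = t[3] = 19.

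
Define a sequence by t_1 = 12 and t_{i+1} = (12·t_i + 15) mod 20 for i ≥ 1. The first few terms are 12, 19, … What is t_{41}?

We have t_1 = 12,  t_2 = 19,  t_3 = 3,  t_4 = 11,  t_5 = 7,  t_6 = 19.
Since t_6 = t_2 = 19, the sequence is eventually periodic: after a pre-period of length 1 it cycles with period 4.
For i ≥ 2, t_i depends only on (i - 2) mod 4. (41 - 2) mod 4 = 3, so t_{41} = t_5 = 7.

7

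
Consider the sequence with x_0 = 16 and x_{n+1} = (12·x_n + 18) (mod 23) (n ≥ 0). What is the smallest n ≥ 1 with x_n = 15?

7

x_0 = 16, x_1 = 3, x_2 = 8, x_3 = 22, x_4 = 6, x_5 = 21, x_6 = 17, x_7 = 15, x_8 = 14, x_9 = 2, x_{10} = 19, x_{11} = 16.
The sequence repeats with period 11.
The value 15 first appears (with n ≥ 1) at x_7.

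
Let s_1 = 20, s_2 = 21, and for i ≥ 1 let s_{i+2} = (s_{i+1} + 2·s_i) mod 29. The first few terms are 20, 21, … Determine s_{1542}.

We have s_1 = 20; s_2 = 21; s_3 = 3; s_4 = 16; s_5 = 22; s_6 = 25; s_7 = 11; s_8 = 3; s_9 = 25; s_{10} = 2; s_{11} = 23; s_{12} = 27; s_{13} = 15; s_{14} = 11; s_{15} = 12; s_{16} = 5; s_{17} = 0; s_{18} = 10; s_{19} = 10; s_{20} = 1; s_{21} = 21; s_{22} = 23; s_{23} = 7; s_{24} = 24; s_{25} = 9; s_{26} = 28; s_{27} = 17; s_{28} = 15; s_{29} = 20; s_{30} = 21.
Since (s_{29}, s_{30}) = (s_1, s_2) = (20, 21) (two consecutive terms determine the rest), the sequence is periodic with period 28.
So s_{1542} = s_{1 + ((1542-1) mod 28)} = s_2 = 21.

21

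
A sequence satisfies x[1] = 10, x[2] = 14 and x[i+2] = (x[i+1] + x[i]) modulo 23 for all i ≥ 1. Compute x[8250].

x[1] = 10, x[2] = 14, x[3] = 1, x[4] = 15, x[5] = 16, x[6] = 8, x[7] = 1, x[8] = 9, x[9] = 10, x[10] = 19, x[11] = 6, x[12] = 2, x[13] = 8, x[14] = 10, x[15] = 18, x[16] = 5, x[17] = 0, x[18] = 5, x[19] = 5, x[20] = 10, x[21] = 15, x[22] = 2, x[23] = 17, x[24] = 19, x[25] = 13, x[26] = 9, x[27] = 22, x[28] = 8, x[29] = 7, x[30] = 15, x[31] = 22, x[32] = 14, x[33] = 13, x[34] = 4, x[35] = 17, x[36] = 21, x[37] = 15, x[38] = 13, x[39] = 5, x[40] = 18, x[41] = 0, x[42] = 18, x[43] = 18, x[44] = 13, x[45] = 8, x[46] = 21, x[47] = 6, x[48] = 4, x[49] = 10, x[50] = 14.
The sequence repeats with period 48.
(8250 - 1) mod 48 = 41, so x[8250] = x[42] = 18.

18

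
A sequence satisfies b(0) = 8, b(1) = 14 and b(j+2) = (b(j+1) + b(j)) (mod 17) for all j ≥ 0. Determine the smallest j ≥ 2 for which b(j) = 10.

22

b(0) = 8; b(1) = 14; b(2) = 5; b(3) = 2; b(4) = 7; b(5) = 9; b(6) = 16; b(7) = 8; b(8) = 7; b(9) = 15; b(10) = 5; b(11) = 3; b(12) = 8; b(13) = 11; b(14) = 2; b(15) = 13; b(16) = 15; b(17) = 11; b(18) = 9; b(19) = 3; b(20) = 12; b(21) = 15; b(22) = 10; b(23) = 8; b(24) = 1; b(25) = 9; b(26) = 10; b(27) = 2; b(28) = 12; b(29) = 14; b(30) = 9; b(31) = 6; b(32) = 15; b(33) = 4; b(34) = 2; b(35) = 6; b(36) = 8; b(37) = 14.
Since (b(36), b(37)) = (b(0), b(1)) = (8, 14) (two consecutive terms determine the rest), the sequence is periodic with period 36.
The value 10 first appears (with j ≥ 2) at b(22).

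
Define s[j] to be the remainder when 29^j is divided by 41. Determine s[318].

2

Computing terms: s[1] = 29; s[2] = 21; s[3] = 35; s[4] = 31; s[5] = 38; s[6] = 36; s[7] = 19; s[8] = 18; s[9] = 30; s[10] = 9; s[11] = 15; s[12] = 25; s[13] = 28; s[14] = 33; s[15] = 14; s[16] = 37; s[17] = 7; s[18] = 39; s[19] = 24; s[20] = 40; s[21] = 12; s[22] = 20; s[23] = 6; s[24] = 10; s[25] = 3; s[26] = 5; s[27] = 22; s[28] = 23; s[29] = 11; s[30] = 32; s[31] = 26; s[32] = 16; s[33] = 13; s[34] = 8; s[35] = 27; s[36] = 4; s[37] = 34; s[38] = 2; s[39] = 17; s[40] = 1; s[41] = 29.
Since s[41] = s[1] = 29, the sequence is periodic with period 40.
(318 - 1) mod 40 = 37, so s[318] = s[38] = 2.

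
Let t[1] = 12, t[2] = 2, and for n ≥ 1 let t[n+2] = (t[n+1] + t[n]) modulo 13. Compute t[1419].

9

Listing terms: t[1] = 12, t[2] = 2, t[3] = 1, t[4] = 3, t[5] = 4, t[6] = 7, t[7] = 11, t[8] = 5, t[9] = 3, t[10] = 8, t[11] = 11, t[12] = 6, t[13] = 4, t[14] = 10, t[15] = 1, t[16] = 11, t[17] = 12, t[18] = 10, t[19] = 9, t[20] = 6, t[21] = 2, t[22] = 8, t[23] = 10, t[24] = 5, t[25] = 2, t[26] = 7, t[27] = 9, t[28] = 3, t[29] = 12, t[30] = 2.
Since (t[29], t[30]) = (t[1], t[2]) = (12, 2) (two consecutive terms determine the rest), the sequence is periodic with period 28.
(1419 - 1) mod 28 = 18, so t[1419] = t[19] = 9.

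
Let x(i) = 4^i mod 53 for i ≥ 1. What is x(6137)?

Computing terms: x(1) = 4,  x(2) = 16,  x(3) = 11,  x(4) = 44,  x(5) = 17,  x(6) = 15,  x(7) = 7,  x(8) = 28,  x(9) = 6,  x(10) = 24,  x(11) = 43,  x(12) = 13,  x(13) = 52,  x(14) = 49,  x(15) = 37,  x(16) = 42,  x(17) = 9,  x(18) = 36,  x(19) = 38,  x(20) = 46,  x(21) = 25,  x(22) = 47,  x(23) = 29,  x(24) = 10,  x(25) = 40,  x(26) = 1,  x(27) = 4.
The sequence repeats with period 26.
(6137 - 1) mod 26 = 0, so x(6137) = x(1) = 4.

4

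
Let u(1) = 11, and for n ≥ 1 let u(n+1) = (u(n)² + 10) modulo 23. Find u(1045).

Listing terms: u(1) = 11, u(2) = 16, u(3) = 13, u(4) = 18, u(5) = 12, u(6) = 16.
Since u(6) = u(2) = 16, the sequence is eventually periodic: after a pre-period of length 1 it cycles with period 4.
For n ≥ 2, u(n) depends only on (n - 2) mod 4. (1045 - 2) mod 4 = 3, so u(1045) = u(5) = 12.

12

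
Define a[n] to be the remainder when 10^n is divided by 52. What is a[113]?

4

We have a[1] = 10; a[2] = 48; a[3] = 12; a[4] = 16; a[5] = 4; a[6] = 40; a[7] = 36; a[8] = 48.
Since a[8] = a[2] = 48, the sequence is eventually periodic: after a pre-period of length 1 it cycles with period 6.
For n ≥ 2, a[n] depends only on (n - 2) mod 6. (113 - 2) mod 6 = 3, so a[113] = a[5] = 4.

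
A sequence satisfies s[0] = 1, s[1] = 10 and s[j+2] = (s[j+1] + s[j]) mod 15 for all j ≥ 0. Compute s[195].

We have s[0] = 1; s[1] = 10; s[2] = 11; s[3] = 6; s[4] = 2; s[5] = 8; s[6] = 10; s[7] = 3; s[8] = 13; s[9] = 1; s[10] = 14; s[11] = 0; s[12] = 14; s[13] = 14; s[14] = 13; s[15] = 12; s[16] = 10; s[17] = 7; s[18] = 2; s[19] = 9; s[20] = 11; s[21] = 5; s[22] = 1; s[23] = 6; s[24] = 7; s[25] = 13; s[26] = 5; s[27] = 3; s[28] = 8; s[29] = 11; s[30] = 4; s[31] = 0; s[32] = 4; s[33] = 4; s[34] = 8; s[35] = 12; s[36] = 5; s[37] = 2; s[38] = 7; s[39] = 9; s[40] = 1; s[41] = 10.
Since (s[40], s[41]) = (s[0], s[1]) = (1, 10) (two consecutive terms determine the rest), the sequence is periodic with period 40.
So s[195] = s[0 + ((195-0) mod 40)] = s[35] = 12.

12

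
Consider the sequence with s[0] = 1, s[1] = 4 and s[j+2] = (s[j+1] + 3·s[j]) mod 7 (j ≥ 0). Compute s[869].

6

Listing terms: s[0] = 1, s[1] = 4, s[2] = 0, s[3] = 5, s[4] = 5, s[5] = 6, s[6] = 0, s[7] = 4, s[8] = 4, s[9] = 2, s[10] = 0, s[11] = 6, s[12] = 6, s[13] = 3, s[14] = 0, s[15] = 2, s[16] = 2, s[17] = 1, s[18] = 0, s[19] = 3, s[20] = 3, s[21] = 5, s[22] = 0, s[23] = 1, s[24] = 1, s[25] = 4.
Since (s[24], s[25]) = (s[0], s[1]) = (1, 4) (two consecutive terms determine the rest), the sequence is periodic with period 24.
(869 - 0) mod 24 = 5, so s[869] = s[5] = 6.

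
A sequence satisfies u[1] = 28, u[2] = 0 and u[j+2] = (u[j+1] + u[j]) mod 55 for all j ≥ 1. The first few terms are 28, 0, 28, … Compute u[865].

We have u[1] = 28, u[2] = 0, u[3] = 28, u[4] = 28, u[5] = 1, u[6] = 29, u[7] = 30, u[8] = 4, u[9] = 34, u[10] = 38, u[11] = 17, u[12] = 0, u[13] = 17, u[14] = 17, u[15] = 34, u[16] = 51, u[17] = 30, u[18] = 26, u[19] = 1, u[20] = 27, u[21] = 28, u[22] = 0.
The sequence repeats with period 20.
So u[865] = u[1 + ((865-1) mod 20)] = u[5] = 1.

1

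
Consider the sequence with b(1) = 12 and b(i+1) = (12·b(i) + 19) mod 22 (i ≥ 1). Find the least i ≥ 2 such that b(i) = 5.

7

b(1) = 12; b(2) = 9; b(3) = 17; b(4) = 3; b(5) = 11; b(6) = 19; b(7) = 5; b(8) = 13; b(9) = 21; b(10) = 7; b(11) = 15; b(12) = 1; b(13) = 9.
Since b(13) = b(2) = 9, the sequence is eventually periodic: after a pre-period of length 1 it cycles with period 11.
The value 5 first appears (with i ≥ 2) at b(7).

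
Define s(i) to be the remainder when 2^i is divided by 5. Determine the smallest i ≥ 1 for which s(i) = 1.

4

Listing terms: s(0) = 1; s(1) = 2; s(2) = 4; s(3) = 3; s(4) = 1.
The sequence repeats with period 4.
The value 1 next appears (with i ≥ 1) at s(4).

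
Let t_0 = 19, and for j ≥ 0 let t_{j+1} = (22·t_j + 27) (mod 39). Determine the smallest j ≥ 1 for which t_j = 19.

3

Listing terms: t_0 = 19,  t_1 = 16,  t_2 = 28,  t_3 = 19.
Since t_3 = t_0 = 19, the sequence is periodic with period 3.
The value 19 next appears (with j ≥ 1) at t_3.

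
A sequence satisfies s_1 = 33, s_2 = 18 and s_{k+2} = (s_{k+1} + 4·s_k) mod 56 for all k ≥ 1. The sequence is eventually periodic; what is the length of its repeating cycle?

Computing terms: s_1 = 33, s_2 = 18, s_3 = 38, s_4 = 54, s_5 = 38, s_6 = 30, s_7 = 14, s_8 = 22, s_9 = 22, s_{10} = 54, s_{11} = 30, s_{12} = 22, s_{13} = 30, s_{14} = 6, s_{15} = 14, s_{16} = 38, s_{17} = 38, s_{18} = 22, s_{19} = 6, s_{20} = 38, s_{21} = 6, s_{22} = 46, s_{23} = 14, s_{24} = 30, s_{25} = 30, s_{26} = 38, s_{27} = 46, s_{28} = 30, s_{29} = 46, s_{30} = 54, s_{31} = 14, s_{32} = 6, s_{33} = 6, s_{34} = 30, s_{35} = 54, s_{36} = 6, s_{37} = 54, s_{38} = 22, s_{39} = 14, s_{40} = 46, s_{41} = 46, s_{42} = 6, s_{43} = 22, s_{44} = 46, s_{45} = 22, s_{46} = 38, s_{47} = 14, s_{48} = 54, s_{49} = 54, s_{50} = 46, s_{51} = 38, s_{52} = 54.
Since (s_{51}, s_{52}) = (s_3, s_4) = (38, 54) (two consecutive terms determine the rest), the sequence is eventually periodic: after a pre-period of length 2 it cycles with period 48.

48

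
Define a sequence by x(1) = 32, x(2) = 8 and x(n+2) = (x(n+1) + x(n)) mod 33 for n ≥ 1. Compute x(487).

26

Listing terms: x(1) = 32, x(2) = 8, x(3) = 7, x(4) = 15, x(5) = 22, x(6) = 4, x(7) = 26, x(8) = 30, x(9) = 23, x(10) = 20, x(11) = 10, x(12) = 30, x(13) = 7, x(14) = 4, x(15) = 11, x(16) = 15, x(17) = 26, x(18) = 8, x(19) = 1, x(20) = 9, x(21) = 10, x(22) = 19, x(23) = 29, x(24) = 15, x(25) = 11, x(26) = 26, x(27) = 4, x(28) = 30, x(29) = 1, x(30) = 31, x(31) = 32, x(32) = 30, x(33) = 29, x(34) = 26, x(35) = 22, x(36) = 15, x(37) = 4, x(38) = 19, x(39) = 23, x(40) = 9, x(41) = 32, x(42) = 8.
The sequence repeats with period 40.
So x(487) = x(1 + ((487-1) mod 40)) = x(7) = 26.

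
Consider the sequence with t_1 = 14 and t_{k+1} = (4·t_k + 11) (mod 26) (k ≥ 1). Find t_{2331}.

Computing terms: t_1 = 14, t_2 = 15, t_3 = 19, t_4 = 9, t_5 = 21, t_6 = 17, t_7 = 1, t_8 = 15.
Since t_8 = t_2 = 15, the sequence is eventually periodic: after a pre-period of length 1 it cycles with period 6.
For k ≥ 2, t_k depends only on (k - 2) mod 6. (2331 - 2) mod 6 = 1, so t_{2331} = t_3 = 19.

19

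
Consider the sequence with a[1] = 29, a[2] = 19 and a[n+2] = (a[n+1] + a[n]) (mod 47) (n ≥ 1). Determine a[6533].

We have a[1] = 29, a[2] = 19, a[3] = 1, a[4] = 20, a[5] = 21, a[6] = 41, a[7] = 15, a[8] = 9, a[9] = 24, a[10] = 33, a[11] = 10, a[12] = 43, a[13] = 6, a[14] = 2, a[15] = 8, a[16] = 10, a[17] = 18, a[18] = 28, a[19] = 46, a[20] = 27, a[21] = 26, a[22] = 6, a[23] = 32, a[24] = 38, a[25] = 23, a[26] = 14, a[27] = 37, a[28] = 4, a[29] = 41, a[30] = 45, a[31] = 39, a[32] = 37, a[33] = 29, a[34] = 19.
Since (a[33], a[34]) = (a[1], a[2]) = (29, 19) (two consecutive terms determine the rest), the sequence is periodic with period 32.
So a[6533] = a[1 + ((6533-1) mod 32)] = a[5] = 21.

21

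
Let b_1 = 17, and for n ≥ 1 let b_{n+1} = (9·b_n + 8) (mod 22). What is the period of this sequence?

5

Computing terms: b_1 = 17; b_2 = 7; b_3 = 5; b_4 = 9; b_5 = 1; b_6 = 17.
The sequence repeats with period 5.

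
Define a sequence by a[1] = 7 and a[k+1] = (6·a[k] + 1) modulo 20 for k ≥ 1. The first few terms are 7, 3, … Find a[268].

Listing terms: a[1] = 7; a[2] = 3; a[3] = 19; a[4] = 15; a[5] = 11; a[6] = 7.
The sequence repeats with period 5.
(268 - 1) mod 5 = 2, so a[268] = a[3] = 19.

19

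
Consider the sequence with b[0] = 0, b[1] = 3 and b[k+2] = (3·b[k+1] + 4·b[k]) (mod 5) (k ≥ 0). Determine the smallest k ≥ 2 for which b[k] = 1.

7

Listing terms: b[0] = 0,  b[1] = 3,  b[2] = 4,  b[3] = 4,  b[4] = 3,  b[5] = 0,  b[6] = 2,  b[7] = 1,  b[8] = 1,  b[9] = 2,  b[10] = 0,  b[11] = 3.
The sequence repeats with period 10.
The value 1 first appears (with k ≥ 2) at b[7].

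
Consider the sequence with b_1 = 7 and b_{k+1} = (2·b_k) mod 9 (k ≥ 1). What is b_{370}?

2

We have b_1 = 7; b_2 = 5; b_3 = 1; b_4 = 2; b_5 = 4; b_6 = 8; b_7 = 7.
The sequence repeats with period 6.
So b_{370} = b_{1 + ((370-1) mod 6)} = b_4 = 2.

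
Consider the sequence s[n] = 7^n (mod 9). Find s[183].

1

Listing terms: s[1] = 7; s[2] = 4; s[3] = 1; s[4] = 7.
Since s[4] = s[1] = 7, the sequence is periodic with period 3.
(183 - 1) mod 3 = 2, so s[183] = s[3] = 1.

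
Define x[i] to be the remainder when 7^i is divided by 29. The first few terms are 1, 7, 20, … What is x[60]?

Computing terms: x[0] = 1, x[1] = 7, x[2] = 20, x[3] = 24, x[4] = 23, x[5] = 16, x[6] = 25, x[7] = 1.
The sequence repeats with period 7.
So x[60] = x[0 + ((60-0) mod 7)] = x[4] = 23.

23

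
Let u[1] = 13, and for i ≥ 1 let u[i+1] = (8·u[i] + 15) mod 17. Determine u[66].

We have u[1] = 13; u[2] = 0; u[3] = 15; u[4] = 16; u[5] = 7; u[6] = 3; u[7] = 5; u[8] = 4; u[9] = 13.
The sequence repeats with period 8.
So u[66] = u[1 + ((66-1) mod 8)] = u[2] = 0.

0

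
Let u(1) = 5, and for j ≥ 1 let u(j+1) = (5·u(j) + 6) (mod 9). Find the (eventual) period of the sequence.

Listing terms: u(1) = 5,  u(2) = 4,  u(3) = 8,  u(4) = 1,  u(5) = 2,  u(6) = 7,  u(7) = 5.
Since u(7) = u(1) = 5, the sequence is periodic with period 6.

6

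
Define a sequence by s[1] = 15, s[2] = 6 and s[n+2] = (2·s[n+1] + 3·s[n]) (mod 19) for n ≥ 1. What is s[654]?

12

Computing terms: s[1] = 15; s[2] = 6; s[3] = 0; s[4] = 18; s[5] = 17; s[6] = 12; s[7] = 18; s[8] = 15; s[9] = 8; s[10] = 4; s[11] = 13; s[12] = 0; s[13] = 1; s[14] = 2; s[15] = 7; s[16] = 1; s[17] = 4; s[18] = 11; s[19] = 15; s[20] = 6.
The sequence repeats with period 18.
So s[654] = s[1 + ((654-1) mod 18)] = s[6] = 12.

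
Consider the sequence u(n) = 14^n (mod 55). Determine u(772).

Listing terms: u(1) = 14; u(2) = 31; u(3) = 49; u(4) = 26; u(5) = 34; u(6) = 36; u(7) = 9; u(8) = 16; u(9) = 4; u(10) = 1; u(11) = 14.
Since u(11) = u(1) = 14, the sequence is periodic with period 10.
So u(772) = u(1 + ((772-1) mod 10)) = u(2) = 31.

31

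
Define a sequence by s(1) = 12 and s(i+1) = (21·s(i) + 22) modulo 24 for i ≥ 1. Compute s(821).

4

We have s(1) = 12, s(2) = 10, s(3) = 16, s(4) = 22, s(5) = 4, s(6) = 10.
Since s(6) = s(2) = 10, the sequence is eventually periodic: after a pre-period of length 1 it cycles with period 4.
For i ≥ 2, s(i) depends only on (i - 2) mod 4. (821 - 2) mod 4 = 3, so s(821) = s(5) = 4.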